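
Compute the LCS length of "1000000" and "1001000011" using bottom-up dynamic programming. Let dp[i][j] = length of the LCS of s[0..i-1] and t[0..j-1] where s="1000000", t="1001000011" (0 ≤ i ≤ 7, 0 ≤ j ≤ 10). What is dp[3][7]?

   ''  1  0  0  1  0  0  0  0  1  1
''  0  0  0  0  0  0  0  0  0  0  0
 1  0  1  1  1  1  1  1  1  1  1  1
 0  0  1  2  2  2  2  2  2  2  2  2
 0  0  1  2  3  3  3  3  3  3  3  3
 0  0  1  2  3  3  4  4  4  4  4  4
 0  0  1  2  3  3  4  5  5  5  5  5
 0  0  1  2  3  3  4  5  6  6  6  6
 0  0  1  2  3  3  4  5  6  7  7  7

3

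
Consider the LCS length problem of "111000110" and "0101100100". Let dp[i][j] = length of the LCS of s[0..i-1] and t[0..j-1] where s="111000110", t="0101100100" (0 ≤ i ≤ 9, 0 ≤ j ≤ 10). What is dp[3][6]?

3

   ''  0  1  0  1  1  0  0  1  0  0
''  0  0  0  0  0  0  0  0  0  0  0
 1  0  0  1  1  1  1  1  1  1  1  1
 1  0  0  1  1  2  2  2  2  2  2  2
 1  0  0  1  1  2  3  3  3  3  3  3
 0  0  1  1  2  2  3  4  4  4  4  4
 0  0  1  1  2  2  3  4  5  5  5  5
 0  0  1  1  2  2  3  4  5  5  6  6
 1  0  1  2  2  3  3  4  5  6  6  6
 1  0  1  2  2  3  4  4  5  6  6  6
 0  0  1  2  3  3  4  5  5  6  7  7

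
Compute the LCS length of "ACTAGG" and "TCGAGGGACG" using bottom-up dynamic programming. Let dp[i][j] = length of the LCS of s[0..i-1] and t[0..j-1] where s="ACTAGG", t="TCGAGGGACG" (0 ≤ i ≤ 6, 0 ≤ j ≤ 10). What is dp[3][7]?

   ''  T  C  G  A  G  G  G  A  C  G
''  0  0  0  0  0  0  0  0  0  0  0
 A  0  0  0  0  1  1  1  1  1  1  1
 C  0  0  1  1  1  1  1  1  1  2  2
 T  0  1  1  1  1  1  1  1  1  2  2
 A  0  1  1  1  2  2  2  2  2  2  2
 G  0  1  1  2  2  3  3  3  3  3  3
 G  0  1  1  2  2  3  4  4  4  4  4

1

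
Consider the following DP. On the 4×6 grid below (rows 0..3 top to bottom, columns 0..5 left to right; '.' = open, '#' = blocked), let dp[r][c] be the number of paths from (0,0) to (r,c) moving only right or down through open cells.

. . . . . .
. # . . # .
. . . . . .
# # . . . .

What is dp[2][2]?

r\c   0   1   2   3   4   5
  0   1   1   1   1   1   1
  1   1   0   1   2   0   1
  2   1   1   2   4   4   5
  3   0   0   2   6  10  15

2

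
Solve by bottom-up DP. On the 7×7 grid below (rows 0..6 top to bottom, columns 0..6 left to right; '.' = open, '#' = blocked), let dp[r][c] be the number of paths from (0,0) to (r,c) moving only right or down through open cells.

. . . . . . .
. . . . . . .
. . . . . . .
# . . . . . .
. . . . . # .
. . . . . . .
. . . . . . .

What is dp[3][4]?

r\c   0   1   2   3   4   5   6
  0   1   1   1   1   1   1   1
  1   1   2   3   4   5   6   7
  2   1   3   6  10  15  21  28
  3   0   3   9  19  34  55  83
  4   0   3  12  31  65   0  83
  5   0   3  15  46 111 111 194
  6   0   3  18  64 175 286 480

34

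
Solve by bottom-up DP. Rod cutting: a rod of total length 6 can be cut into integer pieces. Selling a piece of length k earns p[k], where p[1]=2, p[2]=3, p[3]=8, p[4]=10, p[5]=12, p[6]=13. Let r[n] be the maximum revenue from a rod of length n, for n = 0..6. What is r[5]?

   n    0    1    2    3    4    5    6
r[n]    0    2    4    8   10   12   16

12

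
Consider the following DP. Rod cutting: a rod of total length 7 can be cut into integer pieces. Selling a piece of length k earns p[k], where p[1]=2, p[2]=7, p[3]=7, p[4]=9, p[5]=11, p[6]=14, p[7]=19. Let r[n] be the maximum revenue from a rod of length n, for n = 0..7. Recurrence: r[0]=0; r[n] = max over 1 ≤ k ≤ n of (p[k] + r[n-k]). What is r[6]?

21

   n    0    1    2    3    4    5    6    7
r[n]    0    2    7    9   14   16   21   23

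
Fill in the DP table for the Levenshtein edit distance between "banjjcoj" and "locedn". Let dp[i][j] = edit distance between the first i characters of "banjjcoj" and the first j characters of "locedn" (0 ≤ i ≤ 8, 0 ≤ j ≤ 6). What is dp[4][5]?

   ''  l  o  c  e  d  n
''  0  1  2  3  4  5  6
 b  1  1  2  3  4  5  6
 a  2  2  2  3  4  5  6
 n  3  3  3  3  4  5  5
 j  4  4  4  4  4  5  6
 j  5  5  5  5  5  5  6
 c  6  6  6  5  6  6  6
 o  7  7  6  6  6  7  7
 j  8  8  7  7  7  7  8

5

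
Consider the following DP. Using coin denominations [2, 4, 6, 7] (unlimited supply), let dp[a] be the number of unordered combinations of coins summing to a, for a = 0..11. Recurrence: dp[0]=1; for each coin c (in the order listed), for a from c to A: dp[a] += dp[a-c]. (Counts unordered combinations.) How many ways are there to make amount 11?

after  coin     0     1     2     3     4     5     6     7     8     9    10    11
          2     1     0     1     0     1     0     1     0     1     0     1     0
          4     1     0     1     0     2     0     2     0     3     0     3     0
          6     1     0     1     0     2     0     3     0     4     0     5     0
          7     1     0     1     0     2     0     3     1     4     1     5     2

2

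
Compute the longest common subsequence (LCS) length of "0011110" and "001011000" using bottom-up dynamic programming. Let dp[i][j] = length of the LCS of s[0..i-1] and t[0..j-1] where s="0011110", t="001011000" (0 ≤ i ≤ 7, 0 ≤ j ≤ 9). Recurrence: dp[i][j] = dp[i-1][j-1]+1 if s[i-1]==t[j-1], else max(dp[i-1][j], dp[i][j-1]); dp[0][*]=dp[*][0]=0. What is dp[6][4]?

3

   ''  0  0  1  0  1  1  0  0  0
''  0  0  0  0  0  0  0  0  0  0
 0  0  1  1  1  1  1  1  1  1  1
 0  0  1  2  2  2  2  2  2  2  2
 1  0  1  2  3  3  3  3  3  3  3
 1  0  1  2  3  3  4  4  4  4  4
 1  0  1  2  3  3  4  5  5  5  5
 1  0  1  2  3  3  4  5  5  5  5
 0  0  1  2  3  4  4  5  6  6  6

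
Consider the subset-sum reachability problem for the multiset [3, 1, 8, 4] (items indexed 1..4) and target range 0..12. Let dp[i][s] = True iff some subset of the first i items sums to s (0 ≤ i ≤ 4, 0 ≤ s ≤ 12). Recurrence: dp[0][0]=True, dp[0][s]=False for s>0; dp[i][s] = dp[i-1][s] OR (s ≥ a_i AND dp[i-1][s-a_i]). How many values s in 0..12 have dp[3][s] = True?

i\s   0   1   2   3   4   5   6   7   8   9  10  11  12
  0   T   F   F   F   F   F   F   F   F   F   F   F   F
  1   T   F   F   T   F   F   F   F   F   F   F   F   F
  2   T   T   F   T   T   F   F   F   F   F   F   F   F
  3   T   T   F   T   T   F   F   F   T   T   F   T   T
  4   T   T   F   T   T   T   F   T   T   T   F   T   T

8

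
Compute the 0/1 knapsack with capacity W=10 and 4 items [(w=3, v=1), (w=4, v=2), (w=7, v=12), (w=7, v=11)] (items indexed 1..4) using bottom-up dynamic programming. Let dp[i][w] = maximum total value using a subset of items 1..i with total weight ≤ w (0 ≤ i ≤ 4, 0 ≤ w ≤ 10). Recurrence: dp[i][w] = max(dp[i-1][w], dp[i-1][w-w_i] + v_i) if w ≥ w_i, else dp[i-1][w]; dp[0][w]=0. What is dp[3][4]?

i\w   0   1   2   3   4   5   6   7   8   9  10
  0   0   0   0   0   0   0   0   0   0   0   0
  1   0   0   0   1   1   1   1   1   1   1   1
  2   0   0   0   1   2   2   2   3   3   3   3
  3   0   0   0   1   2   2   2  12  12  12  13
  4   0   0   0   1   2   2   2  12  12  12  13

2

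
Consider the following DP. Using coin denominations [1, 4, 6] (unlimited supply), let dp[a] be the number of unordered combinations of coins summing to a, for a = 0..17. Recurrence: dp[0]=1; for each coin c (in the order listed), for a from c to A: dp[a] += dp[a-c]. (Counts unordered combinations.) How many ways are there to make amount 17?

10

after  coin     0     1     2     3     4     5     6     7     8     9    10    11    12    13    14    15    16    17
          1     1     1     1     1     1     1     1     1     1     1     1     1     1     1     1     1     1     1
          4     1     1     1     1     2     2     2     2     3     3     3     3     4     4     4     4     5     5
          6     1     1     1     1     2     2     3     3     4     4     5     5     7     7     8     8    10    10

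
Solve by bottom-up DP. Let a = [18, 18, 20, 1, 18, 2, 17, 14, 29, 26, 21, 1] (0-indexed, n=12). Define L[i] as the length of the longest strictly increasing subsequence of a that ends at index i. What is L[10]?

4

   i    0    1    2    3    4    5    6    7    8    9   10   11
a[i]   18   18   20    1   18    2   17   14   29   26   21    1
L[i]    1    1    2    1    2    2    3    3    4    4    4    1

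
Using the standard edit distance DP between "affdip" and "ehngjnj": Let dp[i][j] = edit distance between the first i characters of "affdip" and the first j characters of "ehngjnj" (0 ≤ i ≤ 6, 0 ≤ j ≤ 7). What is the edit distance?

7

   ''  e  h  n  g  j  n  j
''  0  1  2  3  4  5  6  7
 a  1  1  2  3  4  5  6  7
 f  2  2  2  3  4  5  6  7
 f  3  3  3  3  4  5  6  7
 d  4  4  4  4  4  5  6  7
 i  5  5  5  5  5  5  6  7
 p  6  6  6  6  6  6  6  7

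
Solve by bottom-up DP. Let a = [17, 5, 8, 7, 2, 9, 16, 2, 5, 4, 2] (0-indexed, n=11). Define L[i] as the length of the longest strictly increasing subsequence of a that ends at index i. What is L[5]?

   i    0    1    2    3    4    5    6    7    8    9   10
a[i]   17    5    8    7    2    9   16    2    5    4    2
L[i]    1    1    2    2    1    3    4    1    2    2    1

3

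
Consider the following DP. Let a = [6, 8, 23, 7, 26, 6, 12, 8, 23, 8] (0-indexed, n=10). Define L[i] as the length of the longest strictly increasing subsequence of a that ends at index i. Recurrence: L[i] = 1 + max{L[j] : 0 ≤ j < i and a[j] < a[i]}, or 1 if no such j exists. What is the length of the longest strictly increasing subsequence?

4

   i    0    1    2    3    4    5    6    7    8    9
a[i]    6    8   23    7   26    6   12    8   23    8
L[i]    1    2    3    2    4    1    3    3    4    3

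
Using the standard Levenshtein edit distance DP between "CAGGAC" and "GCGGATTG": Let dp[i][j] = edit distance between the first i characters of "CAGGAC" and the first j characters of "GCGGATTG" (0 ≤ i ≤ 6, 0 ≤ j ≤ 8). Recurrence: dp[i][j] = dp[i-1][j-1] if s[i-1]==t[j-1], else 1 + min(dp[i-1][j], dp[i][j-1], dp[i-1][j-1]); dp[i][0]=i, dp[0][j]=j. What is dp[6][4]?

   ''  G  C  G  G  A  T  T  G
''  0  1  2  3  4  5  6  7  8
 C  1  1  1  2  3  4  5  6  7
 A  2  2  2  2  3  3  4  5  6
 G  3  2  3  2  2  3  4  5  5
 G  4  3  3  3  2  3  4  5  5
 A  5  4  4  4  3  2  3  4  5
 C  6  5  4  5  4  3  3  4  5

4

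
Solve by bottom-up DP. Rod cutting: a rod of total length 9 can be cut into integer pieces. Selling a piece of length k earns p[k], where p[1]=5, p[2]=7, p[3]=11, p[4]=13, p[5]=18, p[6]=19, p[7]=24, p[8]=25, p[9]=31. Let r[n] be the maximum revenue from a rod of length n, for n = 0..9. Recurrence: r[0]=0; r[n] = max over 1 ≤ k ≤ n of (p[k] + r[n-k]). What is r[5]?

25

   n    0    1    2    3    4    5    6    7    8    9
r[n]    0    5   10   15   20   25   30   35   40   45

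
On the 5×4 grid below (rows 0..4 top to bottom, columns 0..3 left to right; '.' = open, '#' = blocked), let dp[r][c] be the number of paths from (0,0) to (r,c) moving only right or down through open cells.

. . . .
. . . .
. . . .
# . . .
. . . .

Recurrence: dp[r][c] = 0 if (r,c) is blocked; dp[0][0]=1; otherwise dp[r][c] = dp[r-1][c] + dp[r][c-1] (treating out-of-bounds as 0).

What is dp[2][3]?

r\c   0   1   2   3
  0   1   1   1   1
  1   1   2   3   4
  2   1   3   6  10
  3   0   3   9  19
  4   0   3  12  31

10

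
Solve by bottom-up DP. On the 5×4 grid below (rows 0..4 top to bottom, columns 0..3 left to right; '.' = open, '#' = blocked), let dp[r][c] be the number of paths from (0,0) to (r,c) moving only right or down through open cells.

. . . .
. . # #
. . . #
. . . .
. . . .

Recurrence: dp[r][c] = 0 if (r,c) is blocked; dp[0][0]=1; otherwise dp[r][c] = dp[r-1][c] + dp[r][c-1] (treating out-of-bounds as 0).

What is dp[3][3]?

7

r\c   0   1   2   3
  0   1   1   1   1
  1   1   2   0   0
  2   1   3   3   0
  3   1   4   7   7
  4   1   5  12  19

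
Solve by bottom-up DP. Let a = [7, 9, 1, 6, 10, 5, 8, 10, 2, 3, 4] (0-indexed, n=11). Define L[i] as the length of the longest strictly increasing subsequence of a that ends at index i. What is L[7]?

4

   i    0    1    2    3    4    5    6    7    8    9   10
a[i]    7    9    1    6   10    5    8   10    2    3    4
L[i]    1    2    1    2    3    2    3    4    2    3    4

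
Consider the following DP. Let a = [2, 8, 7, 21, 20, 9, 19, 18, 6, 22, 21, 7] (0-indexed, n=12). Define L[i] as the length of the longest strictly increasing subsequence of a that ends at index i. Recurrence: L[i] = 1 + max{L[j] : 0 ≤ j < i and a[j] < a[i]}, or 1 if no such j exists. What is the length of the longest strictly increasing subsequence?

   i    0    1    2    3    4    5    6    7    8    9   10   11
a[i]    2    8    7   21   20    9   19   18    6   22   21    7
L[i]    1    2    2    3    3    3    4    4    2    5    5    3

5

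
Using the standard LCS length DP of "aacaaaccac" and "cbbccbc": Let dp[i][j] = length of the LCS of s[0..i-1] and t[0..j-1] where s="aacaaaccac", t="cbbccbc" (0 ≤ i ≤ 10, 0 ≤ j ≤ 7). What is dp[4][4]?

1

   ''  c  b  b  c  c  b  c
''  0  0  0  0  0  0  0  0
 a  0  0  0  0  0  0  0  0
 a  0  0  0  0  0  0  0  0
 c  0  1  1  1  1  1  1  1
 a  0  1  1  1  1  1  1  1
 a  0  1  1  1  1  1  1  1
 a  0  1  1  1  1  1  1  1
 c  0  1  1  1  2  2  2  2
 c  0  1  1  1  2  3  3  3
 a  0  1  1  1  2  3  3  3
 c  0  1  1  1  2  3  3  4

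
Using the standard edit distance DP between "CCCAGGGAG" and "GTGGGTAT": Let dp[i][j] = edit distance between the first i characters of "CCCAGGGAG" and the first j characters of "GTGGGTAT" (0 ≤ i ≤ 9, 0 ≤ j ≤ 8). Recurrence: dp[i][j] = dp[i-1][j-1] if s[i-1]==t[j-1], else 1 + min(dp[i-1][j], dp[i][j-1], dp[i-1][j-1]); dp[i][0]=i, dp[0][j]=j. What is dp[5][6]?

   ''  G  T  G  G  G  T  A  T
''  0  1  2  3  4  5  6  7  8
 C  1  1  2  3  4  5  6  7  8
 C  2  2  2  3  4  5  6  7  8
 C  3  3  3  3  4  5  6  7  8
 A  4  4  4  4  4  5  6  6  7
 G  5  4  5  4  4  4  5  6  7
 G  6  5  5  5  4  4  5  6  7
 G  7  6  6  5  5  4  5  6  7
 A  8  7  7  6  6  5  5  5  6
 G  9  8  8  7  6  6  6  6  6

5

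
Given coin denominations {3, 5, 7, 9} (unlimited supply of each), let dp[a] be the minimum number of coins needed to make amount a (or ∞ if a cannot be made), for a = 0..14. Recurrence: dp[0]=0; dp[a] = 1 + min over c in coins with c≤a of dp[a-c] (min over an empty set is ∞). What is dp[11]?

3

 a  0  1  2  3  4  5  6  7  8  9 10 11 12 13 14
dp  0  -  -  1  -  1  2  1  2  1  2  3  2  3  2
(- denotes ∞ / unreachable)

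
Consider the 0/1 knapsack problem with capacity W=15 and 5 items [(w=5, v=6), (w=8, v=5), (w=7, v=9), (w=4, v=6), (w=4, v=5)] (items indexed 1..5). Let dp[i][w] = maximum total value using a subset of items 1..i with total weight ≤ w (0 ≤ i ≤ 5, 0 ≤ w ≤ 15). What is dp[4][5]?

6

i\w   0   1   2   3   4   5   6   7   8   9  10  11  12  13  14  15
  0   0   0   0   0   0   0   0   0   0   0   0   0   0   0   0   0
  1   0   0   0   0   0   6   6   6   6   6   6   6   6   6   6   6
  2   0   0   0   0   0   6   6   6   6   6   6   6   6  11  11  11
  3   0   0   0   0   0   6   6   9   9   9   9   9  15  15  15  15
  4   0   0   0   0   6   6   6   9   9  12  12  15  15  15  15  15
  5   0   0   0   0   6   6   6   9  11  12  12  15  15  17  17  20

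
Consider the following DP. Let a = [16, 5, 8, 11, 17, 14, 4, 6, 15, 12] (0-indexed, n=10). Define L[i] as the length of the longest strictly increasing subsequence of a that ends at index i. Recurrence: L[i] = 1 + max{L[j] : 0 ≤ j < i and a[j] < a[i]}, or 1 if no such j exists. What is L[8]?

5

   i    0    1    2    3    4    5    6    7    8    9
a[i]   16    5    8   11   17   14    4    6   15   12
L[i]    1    1    2    3    4    4    1    2    5    4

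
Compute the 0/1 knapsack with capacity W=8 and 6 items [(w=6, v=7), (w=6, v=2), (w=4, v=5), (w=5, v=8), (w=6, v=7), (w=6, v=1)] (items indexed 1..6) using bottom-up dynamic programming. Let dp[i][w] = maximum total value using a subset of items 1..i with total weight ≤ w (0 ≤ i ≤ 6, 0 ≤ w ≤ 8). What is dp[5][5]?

8

i\w   0   1   2   3   4   5   6   7   8
  0   0   0   0   0   0   0   0   0   0
  1   0   0   0   0   0   0   7   7   7
  2   0   0   0   0   0   0   7   7   7
  3   0   0   0   0   5   5   7   7   7
  4   0   0   0   0   5   8   8   8   8
  5   0   0   0   0   5   8   8   8   8
  6   0   0   0   0   5   8   8   8   8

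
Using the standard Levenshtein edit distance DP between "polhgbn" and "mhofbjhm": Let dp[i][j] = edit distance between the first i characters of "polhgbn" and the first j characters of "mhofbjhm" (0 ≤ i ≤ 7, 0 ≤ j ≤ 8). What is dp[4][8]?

   ''  m  h  o  f  b  j  h  m
''  0  1  2  3  4  5  6  7  8
 p  1  1  2  3  4  5  6  7  8
 o  2  2  2  2  3  4  5  6  7
 l  3  3  3  3  3  4  5  6  7
 h  4  4  3  4  4  4  5  5  6
 g  5  5  4  4  5  5  5  6  6
 b  6  6  5  5  5  5  6  6  7
 n  7  7  6  6  6  6  6  7  7

6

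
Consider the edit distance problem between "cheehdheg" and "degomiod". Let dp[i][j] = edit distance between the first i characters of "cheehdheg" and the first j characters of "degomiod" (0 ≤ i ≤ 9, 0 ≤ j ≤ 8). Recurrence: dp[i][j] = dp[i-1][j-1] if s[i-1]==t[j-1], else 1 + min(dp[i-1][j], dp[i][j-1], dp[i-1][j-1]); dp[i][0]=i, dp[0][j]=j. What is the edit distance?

   ''  d  e  g  o  m  i  o  d
''  0  1  2  3  4  5  6  7  8
 c  1  1  2  3  4  5  6  7  8
 h  2  2  2  3  4  5  6  7  8
 e  3  3  2  3  4  5  6  7  8
 e  4  4  3  3  4  5  6  7  8
 h  5  5  4  4  4  5  6  7  8
 d  6  5  5  5  5  5  6  7  7
 h  7  6  6  6  6  6  6  7  8
 e  8  7  6  7  7  7  7  7  8
 g  9  8  7  6  7  8  8  8  8

8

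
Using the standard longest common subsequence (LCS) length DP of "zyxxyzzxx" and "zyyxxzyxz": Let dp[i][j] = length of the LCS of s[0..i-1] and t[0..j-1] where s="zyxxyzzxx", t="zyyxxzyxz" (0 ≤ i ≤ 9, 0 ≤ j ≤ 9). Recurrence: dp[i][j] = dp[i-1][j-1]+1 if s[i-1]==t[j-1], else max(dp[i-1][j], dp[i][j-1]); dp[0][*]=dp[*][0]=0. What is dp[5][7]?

   ''  z  y  y  x  x  z  y  x  z
''  0  0  0  0  0  0  0  0  0  0
 z  0  1  1  1  1  1  1  1  1  1
 y  0  1  2  2  2  2  2  2  2  2
 x  0  1  2  2  3  3  3  3  3  3
 x  0  1  2  2  3  4  4  4  4  4
 y  0  1  2  3  3  4  4  5  5  5
 z  0  1  2  3  3  4  5  5  5  6
 z  0  1  2  3  3  4  5  5  5  6
 x  0  1  2  3  4  4  5  5  6  6
 x  0  1  2  3  4  5  5  5  6  6

5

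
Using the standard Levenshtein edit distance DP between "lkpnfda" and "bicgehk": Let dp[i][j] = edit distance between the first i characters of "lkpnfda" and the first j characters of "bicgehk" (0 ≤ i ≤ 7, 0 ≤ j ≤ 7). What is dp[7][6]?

   ''  b  i  c  g  e  h  k
''  0  1  2  3  4  5  6  7
 l  1  1  2  3  4  5  6  7
 k  2  2  2  3  4  5  6  6
 p  3  3  3  3  4  5  6  7
 n  4  4  4  4  4  5  6  7
 f  5  5  5  5  5  5  6  7
 d  6  6  6  6  6  6  6  7
 a  7  7  7  7  7  7  7  7

7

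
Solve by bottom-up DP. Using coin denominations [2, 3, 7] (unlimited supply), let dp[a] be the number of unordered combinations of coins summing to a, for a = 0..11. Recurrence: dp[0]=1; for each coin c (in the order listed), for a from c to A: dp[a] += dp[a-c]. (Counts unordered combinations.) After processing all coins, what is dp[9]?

after  coin     0     1     2     3     4     5     6     7     8     9    10    11
          2     1     0     1     0     1     0     1     0     1     0     1     0
          3     1     0     1     1     1     1     2     1     2     2     2     2
          7     1     0     1     1     1     1     2     2     2     3     3     3

3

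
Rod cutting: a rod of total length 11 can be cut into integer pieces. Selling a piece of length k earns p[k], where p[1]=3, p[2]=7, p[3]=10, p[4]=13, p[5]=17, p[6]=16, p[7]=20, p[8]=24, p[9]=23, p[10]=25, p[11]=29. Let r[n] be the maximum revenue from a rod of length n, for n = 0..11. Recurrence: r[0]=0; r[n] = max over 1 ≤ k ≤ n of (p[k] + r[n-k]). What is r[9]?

31

   n    0    1    2    3    4    5    6    7    8    9   10   11
r[n]    0    3    7   10   14   17   21   24   28   31   35   38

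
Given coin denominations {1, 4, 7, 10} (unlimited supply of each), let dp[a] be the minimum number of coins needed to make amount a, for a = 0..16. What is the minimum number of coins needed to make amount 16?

4

 a  0  1  2  3  4  5  6  7  8  9 10 11 12 13 14 15 16
dp  0  1  2  3  1  2  3  1  2  3  1  2  3  4  2  3  4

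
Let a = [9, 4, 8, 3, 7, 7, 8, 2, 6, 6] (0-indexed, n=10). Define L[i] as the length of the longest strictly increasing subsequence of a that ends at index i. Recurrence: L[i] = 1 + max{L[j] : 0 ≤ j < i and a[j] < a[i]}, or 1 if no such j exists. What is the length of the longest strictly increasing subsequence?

3

   i    0    1    2    3    4    5    6    7    8    9
a[i]    9    4    8    3    7    7    8    2    6    6
L[i]    1    1    2    1    2    2    3    1    2    2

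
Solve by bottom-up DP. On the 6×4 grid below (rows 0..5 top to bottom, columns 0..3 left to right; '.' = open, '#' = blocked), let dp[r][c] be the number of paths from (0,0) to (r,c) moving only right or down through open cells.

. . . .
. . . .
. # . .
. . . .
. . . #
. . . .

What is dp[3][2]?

4

r\c   0   1   2   3
  0   1   1   1   1
  1   1   2   3   4
  2   1   0   3   7
  3   1   1   4  11
  4   1   2   6   0
  5   1   3   9   9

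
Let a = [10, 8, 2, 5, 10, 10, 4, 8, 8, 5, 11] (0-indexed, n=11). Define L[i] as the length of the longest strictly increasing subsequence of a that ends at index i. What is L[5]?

3

   i    0    1    2    3    4    5    6    7    8    9   10
a[i]   10    8    2    5   10   10    4    8    8    5   11
L[i]    1    1    1    2    3    3    2    3    3    3    4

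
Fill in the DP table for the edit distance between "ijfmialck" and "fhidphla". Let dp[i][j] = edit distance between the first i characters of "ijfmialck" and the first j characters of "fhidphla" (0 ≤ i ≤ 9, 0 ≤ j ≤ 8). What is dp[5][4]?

   ''  f  h  i  d  p  h  l  a
''  0  1  2  3  4  5  6  7  8
 i  1  1  2  2  3  4  5  6  7
 j  2  2  2  3  3  4  5  6  7
 f  3  2  3  3  4  4  5  6  7
 m  4  3  3  4  4  5  5  6  7
 i  5  4  4  3  4  5  6  6  7
 a  6  5  5  4  4  5  6  7  6
 l  7  6  6  5  5  5  6  6  7
 c  8  7  7  6  6  6  6  7  7
 k  9  8  8  7  7  7  7  7  8

4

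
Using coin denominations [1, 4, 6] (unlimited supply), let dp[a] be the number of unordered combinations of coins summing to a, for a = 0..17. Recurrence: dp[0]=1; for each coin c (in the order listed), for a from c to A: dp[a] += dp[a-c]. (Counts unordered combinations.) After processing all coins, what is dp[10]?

after  coin     0     1     2     3     4     5     6     7     8     9    10    11    12    13    14    15    16    17
          1     1     1     1     1     1     1     1     1     1     1     1     1     1     1     1     1     1     1
          4     1     1     1     1     2     2     2     2     3     3     3     3     4     4     4     4     5     5
          6     1     1     1     1     2     2     3     3     4     4     5     5     7     7     8     8    10    10

5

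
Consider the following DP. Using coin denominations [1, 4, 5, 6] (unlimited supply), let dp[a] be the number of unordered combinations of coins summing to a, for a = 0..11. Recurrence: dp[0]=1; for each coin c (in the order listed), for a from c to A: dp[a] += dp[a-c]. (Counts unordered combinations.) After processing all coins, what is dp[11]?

after  coin     0     1     2     3     4     5     6     7     8     9    10    11
          1     1     1     1     1     1     1     1     1     1     1     1     1
          4     1     1     1     1     2     2     2     2     3     3     3     3
          5     1     1     1     1     2     3     3     3     4     5     6     6
          6     1     1     1     1     2     3     4     4     5     6     8     9

9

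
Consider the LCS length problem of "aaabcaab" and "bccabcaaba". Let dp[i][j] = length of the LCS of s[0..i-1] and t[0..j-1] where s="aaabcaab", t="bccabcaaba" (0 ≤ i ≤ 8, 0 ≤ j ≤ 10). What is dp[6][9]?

4

   ''  b  c  c  a  b  c  a  a  b  a
''  0  0  0  0  0  0  0  0  0  0  0
 a  0  0  0  0  1  1  1  1  1  1  1
 a  0  0  0  0  1  1  1  2  2  2  2
 a  0  0  0  0  1  1  1  2  3  3  3
 b  0  1  1  1  1  2  2  2  3  4  4
 c  0  1  2  2  2  2  3  3  3  4  4
 a  0  1  2  2  3  3  3  4  4  4  5
 a  0  1  2  2  3  3  3  4  5  5  5
 b  0  1  2  2  3  4  4  4  5  6  6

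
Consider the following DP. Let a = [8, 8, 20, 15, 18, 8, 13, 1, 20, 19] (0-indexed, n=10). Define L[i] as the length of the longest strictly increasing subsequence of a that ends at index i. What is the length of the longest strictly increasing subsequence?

4

   i    0    1    2    3    4    5    6    7    8    9
a[i]    8    8   20   15   18    8   13    1   20   19
L[i]    1    1    2    2    3    1    2    1    4    4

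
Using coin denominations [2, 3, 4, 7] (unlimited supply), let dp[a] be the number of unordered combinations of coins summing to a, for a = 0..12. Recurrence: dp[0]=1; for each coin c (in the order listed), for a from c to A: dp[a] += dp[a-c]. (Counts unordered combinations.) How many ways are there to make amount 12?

8

after  coin     0     1     2     3     4     5     6     7     8     9    10    11    12
          2     1     0     1     0     1     0     1     0     1     0     1     0     1
          3     1     0     1     1     1     1     2     1     2     2     2     2     3
          4     1     0     1     1     2     1     3     2     4     3     5     4     7
          7     1     0     1     1     2     1     3     3     4     4     6     6     8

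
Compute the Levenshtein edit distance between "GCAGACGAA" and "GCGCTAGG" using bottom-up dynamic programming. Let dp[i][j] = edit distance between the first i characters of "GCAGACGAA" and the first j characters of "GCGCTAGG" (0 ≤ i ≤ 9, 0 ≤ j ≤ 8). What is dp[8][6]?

   ''  G  C  G  C  T  A  G  G
''  0  1  2  3  4  5  6  7  8
 G  1  0  1  2  3  4  5  6  7
 C  2  1  0  1  2  3  4  5  6
 A  3  2  1  1  2  3  3  4  5
 G  4  3  2  1  2  3  4  3  4
 A  5  4  3  2  2  3  3  4  4
 C  6  5  4  3  2  3  4  4  5
 G  7  6  5  4  3  3  4  4  4
 A  8  7  6  5  4  4  3  4  5
 A  9  8  7  6  5  5  4  4  5

3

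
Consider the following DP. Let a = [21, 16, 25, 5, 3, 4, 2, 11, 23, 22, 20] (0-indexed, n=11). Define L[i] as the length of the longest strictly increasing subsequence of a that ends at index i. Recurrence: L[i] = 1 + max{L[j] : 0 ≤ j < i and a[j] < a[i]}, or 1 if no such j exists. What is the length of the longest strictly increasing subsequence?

   i    0    1    2    3    4    5    6    7    8    9   10
a[i]   21   16   25    5    3    4    2   11   23   22   20
L[i]    1    1    2    1    1    2    1    3    4    4    4

4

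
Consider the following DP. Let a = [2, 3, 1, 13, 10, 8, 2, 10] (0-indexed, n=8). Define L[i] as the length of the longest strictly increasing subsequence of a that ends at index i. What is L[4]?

3

   i    0    1    2    3    4    5    6    7
a[i]    2    3    1   13   10    8    2   10
L[i]    1    2    1    3    3    3    2    4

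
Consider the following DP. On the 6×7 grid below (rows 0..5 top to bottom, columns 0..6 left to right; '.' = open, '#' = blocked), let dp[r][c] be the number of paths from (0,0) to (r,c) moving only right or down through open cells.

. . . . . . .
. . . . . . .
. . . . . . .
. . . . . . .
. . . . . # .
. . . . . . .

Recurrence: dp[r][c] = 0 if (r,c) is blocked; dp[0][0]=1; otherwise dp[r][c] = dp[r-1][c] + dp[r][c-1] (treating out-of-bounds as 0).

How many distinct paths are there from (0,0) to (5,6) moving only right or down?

r\c   0   1   2   3   4   5   6
  0   1   1   1   1   1   1   1
  1   1   2   3   4   5   6   7
  2   1   3   6  10  15  21  28
  3   1   4  10  20  35  56  84
  4   1   5  15  35  70   0  84
  5   1   6  21  56 126 126 210

210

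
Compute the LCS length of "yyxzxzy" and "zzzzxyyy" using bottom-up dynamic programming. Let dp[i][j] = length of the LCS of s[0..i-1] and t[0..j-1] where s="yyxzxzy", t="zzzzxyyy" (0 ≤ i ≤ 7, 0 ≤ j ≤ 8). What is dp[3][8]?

   ''  z  z  z  z  x  y  y  y
''  0  0  0  0  0  0  0  0  0
 y  0  0  0  0  0  0  1  1  1
 y  0  0  0  0  0  0  1  2  2
 x  0  0  0  0  0  1  1  2  2
 z  0  1  1  1  1  1  1  2  2
 x  0  1  1  1  1  2  2  2  2
 z  0  1  2  2  2  2  2  2  2
 y  0  1  2  2  2  2  3  3  3

2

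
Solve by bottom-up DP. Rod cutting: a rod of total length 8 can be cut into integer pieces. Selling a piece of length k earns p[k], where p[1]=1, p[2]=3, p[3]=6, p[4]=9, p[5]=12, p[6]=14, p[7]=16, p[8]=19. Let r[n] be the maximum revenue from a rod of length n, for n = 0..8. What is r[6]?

14

   n    0    1    2    3    4    5    6    7    8
r[n]    0    1    3    6    9   12   14   16   19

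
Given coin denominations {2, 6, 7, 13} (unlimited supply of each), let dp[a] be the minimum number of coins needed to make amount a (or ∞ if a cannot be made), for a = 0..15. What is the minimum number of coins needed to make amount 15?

2

 a  0  1  2  3  4  5  6  7  8  9 10 11 12 13 14 15
dp  0  -  1  -  2  -  1  1  2  2  3  3  2  1  2  2
(- denotes ∞ / unreachable)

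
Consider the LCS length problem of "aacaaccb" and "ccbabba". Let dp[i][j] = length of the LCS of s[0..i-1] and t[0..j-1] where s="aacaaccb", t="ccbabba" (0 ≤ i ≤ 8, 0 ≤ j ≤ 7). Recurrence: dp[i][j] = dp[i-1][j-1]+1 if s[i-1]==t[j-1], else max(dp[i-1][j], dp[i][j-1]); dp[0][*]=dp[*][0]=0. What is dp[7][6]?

2

   ''  c  c  b  a  b  b  a
''  0  0  0  0  0  0  0  0
 a  0  0  0  0  1  1  1  1
 a  0  0  0  0  1  1  1  2
 c  0  1  1  1  1  1  1  2
 a  0  1  1  1  2  2  2  2
 a  0  1  1  1  2  2  2  3
 c  0  1  2  2  2  2  2  3
 c  0  1  2  2  2  2  2  3
 b  0  1  2  3  3  3  3  3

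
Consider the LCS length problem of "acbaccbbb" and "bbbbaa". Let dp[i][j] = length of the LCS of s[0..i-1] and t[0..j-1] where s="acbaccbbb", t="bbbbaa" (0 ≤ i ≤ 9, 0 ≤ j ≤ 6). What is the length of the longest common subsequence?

4

   ''  b  b  b  b  a  a
''  0  0  0  0  0  0  0
 a  0  0  0  0  0  1  1
 c  0  0  0  0  0  1  1
 b  0  1  1  1  1  1  1
 a  0  1  1  1  1  2  2
 c  0  1  1  1  1  2  2
 c  0  1  1  1  1  2  2
 b  0  1  2  2  2  2  2
 b  0  1  2  3  3  3  3
 b  0  1  2  3  4  4  4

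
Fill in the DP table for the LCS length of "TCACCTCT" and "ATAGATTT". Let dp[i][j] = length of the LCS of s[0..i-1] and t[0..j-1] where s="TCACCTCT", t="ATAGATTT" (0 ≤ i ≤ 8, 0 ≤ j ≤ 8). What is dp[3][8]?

   ''  A  T  A  G  A  T  T  T
''  0  0  0  0  0  0  0  0  0
 T  0  0  1  1  1  1  1  1  1
 C  0  0  1  1  1  1  1  1  1
 A  0  1  1  2  2  2  2  2  2
 C  0  1  1  2  2  2  2  2  2
 C  0  1  1  2  2  2  2  2  2
 T  0  1  2  2  2  2  3  3  3
 C  0  1  2  2  2  2  3  3  3
 T  0  1  2  2  2  2  3  4  4

2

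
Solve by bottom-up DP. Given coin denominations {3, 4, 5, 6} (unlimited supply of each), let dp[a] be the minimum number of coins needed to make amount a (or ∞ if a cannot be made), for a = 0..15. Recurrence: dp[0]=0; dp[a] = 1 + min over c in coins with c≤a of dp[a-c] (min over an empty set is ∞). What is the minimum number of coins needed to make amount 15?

3

 a  0  1  2  3  4  5  6  7  8  9 10 11 12 13 14 15
dp  0  -  -  1  1  1  1  2  2  2  2  2  2  3  3  3
(- denotes ∞ / unreachable)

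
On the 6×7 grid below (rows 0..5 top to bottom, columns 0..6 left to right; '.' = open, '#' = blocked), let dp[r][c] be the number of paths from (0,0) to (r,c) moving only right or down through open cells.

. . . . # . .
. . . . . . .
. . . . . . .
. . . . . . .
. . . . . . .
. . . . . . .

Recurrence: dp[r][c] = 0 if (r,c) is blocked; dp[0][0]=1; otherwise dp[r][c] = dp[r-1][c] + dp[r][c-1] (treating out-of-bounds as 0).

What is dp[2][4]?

r\c   0   1   2   3   4   5   6
  0   1   1   1   1   0   0   0
  1   1   2   3   4   4   4   4
  2   1   3   6  10  14  18  22
  3   1   4  10  20  34  52  74
  4   1   5  15  35  69 121 195
  5   1   6  21  56 125 246 441

14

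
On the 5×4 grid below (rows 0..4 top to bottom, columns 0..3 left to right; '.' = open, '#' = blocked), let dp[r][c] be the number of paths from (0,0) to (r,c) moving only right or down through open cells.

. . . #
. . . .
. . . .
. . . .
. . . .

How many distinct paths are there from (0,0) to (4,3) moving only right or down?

r\c   0   1   2   3
  0   1   1   1   0
  1   1   2   3   3
  2   1   3   6   9
  3   1   4  10  19
  4   1   5  15  34

34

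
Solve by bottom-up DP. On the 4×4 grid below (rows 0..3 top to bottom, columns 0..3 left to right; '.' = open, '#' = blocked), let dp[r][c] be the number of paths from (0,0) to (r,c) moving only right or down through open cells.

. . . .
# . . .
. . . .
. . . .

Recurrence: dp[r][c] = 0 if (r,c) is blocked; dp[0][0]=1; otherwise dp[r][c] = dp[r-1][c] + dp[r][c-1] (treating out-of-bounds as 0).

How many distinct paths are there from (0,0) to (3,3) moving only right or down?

r\c   0   1   2   3
  0   1   1   1   1
  1   0   1   2   3
  2   0   1   3   6
  3   0   1   4  10

10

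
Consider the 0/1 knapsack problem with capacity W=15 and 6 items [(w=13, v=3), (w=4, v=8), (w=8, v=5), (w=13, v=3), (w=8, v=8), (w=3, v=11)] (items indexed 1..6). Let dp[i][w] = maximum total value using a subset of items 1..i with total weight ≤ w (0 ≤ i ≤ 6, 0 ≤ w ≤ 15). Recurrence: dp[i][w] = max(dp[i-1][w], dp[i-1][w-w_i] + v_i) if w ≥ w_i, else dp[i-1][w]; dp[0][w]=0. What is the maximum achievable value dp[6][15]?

i\w   0   1   2   3   4   5   6   7   8   9  10  11  12  13  14  15
  0   0   0   0   0   0   0   0   0   0   0   0   0   0   0   0   0
  1   0   0   0   0   0   0   0   0   0   0   0   0   0   3   3   3
  2   0   0   0   0   8   8   8   8   8   8   8   8   8   8   8   8
  3   0   0   0   0   8   8   8   8   8   8   8   8  13  13  13  13
  4   0   0   0   0   8   8   8   8   8   8   8   8  13  13  13  13
  5   0   0   0   0   8   8   8   8   8   8   8   8  16  16  16  16
  6   0   0   0  11  11  11  11  19  19  19  19  19  19  19  19  27

27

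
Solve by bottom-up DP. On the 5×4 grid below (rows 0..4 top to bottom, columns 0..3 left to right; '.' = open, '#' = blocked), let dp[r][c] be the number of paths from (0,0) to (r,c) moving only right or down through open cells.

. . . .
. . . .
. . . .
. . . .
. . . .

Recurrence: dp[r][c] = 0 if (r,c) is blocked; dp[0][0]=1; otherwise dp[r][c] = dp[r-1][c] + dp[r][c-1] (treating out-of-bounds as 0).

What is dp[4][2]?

r\c   0   1   2   3
  0   1   1   1   1
  1   1   2   3   4
  2   1   3   6  10
  3   1   4  10  20
  4   1   5  15  35

15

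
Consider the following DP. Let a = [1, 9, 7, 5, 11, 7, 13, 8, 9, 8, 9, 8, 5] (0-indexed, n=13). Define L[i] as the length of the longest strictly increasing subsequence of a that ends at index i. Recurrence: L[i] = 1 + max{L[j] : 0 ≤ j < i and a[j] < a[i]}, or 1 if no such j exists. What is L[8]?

   i    0    1    2    3    4    5    6    7    8    9   10   11   12
a[i]    1    9    7    5   11    7   13    8    9    8    9    8    5
L[i]    1    2    2    2    3    3    4    4    5    4    5    4    2

5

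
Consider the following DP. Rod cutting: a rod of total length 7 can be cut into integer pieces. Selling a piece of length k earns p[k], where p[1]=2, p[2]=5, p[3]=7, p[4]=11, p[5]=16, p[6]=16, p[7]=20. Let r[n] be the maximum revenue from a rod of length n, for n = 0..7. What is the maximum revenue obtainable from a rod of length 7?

   n    0    1    2    3    4    5    6    7
r[n]    0    2    5    7   11   16   18   21

21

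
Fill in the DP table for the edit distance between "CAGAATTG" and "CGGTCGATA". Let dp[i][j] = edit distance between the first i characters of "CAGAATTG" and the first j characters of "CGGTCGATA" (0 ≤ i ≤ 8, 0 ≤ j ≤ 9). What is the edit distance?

6

   ''  C  G  G  T  C  G  A  T  A
''  0  1  2  3  4  5  6  7  8  9
 C  1  0  1  2  3  4  5  6  7  8
 A  2  1  1  2  3  4  5  5  6  7
 G  3  2  1  1  2  3  4  5  6  7
 A  4  3  2  2  2  3  4  4  5  6
 A  5  4  3  3  3  3  4  4  5  5
 T  6  5  4  4  3  4  4  5  4  5
 T  7  6  5  5  4  4  5  5  5  5
 G  8  7  6  5  5  5  4  5  6  6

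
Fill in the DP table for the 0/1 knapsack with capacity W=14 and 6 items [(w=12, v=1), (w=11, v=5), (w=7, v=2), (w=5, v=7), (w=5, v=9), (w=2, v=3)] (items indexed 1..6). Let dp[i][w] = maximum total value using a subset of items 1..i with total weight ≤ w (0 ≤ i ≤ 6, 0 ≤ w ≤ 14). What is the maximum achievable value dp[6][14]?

i\w   0   1   2   3   4   5   6   7   8   9  10  11  12  13  14
  0   0   0   0   0   0   0   0   0   0   0   0   0   0   0   0
  1   0   0   0   0   0   0   0   0   0   0   0   0   1   1   1
  2   0   0   0   0   0   0   0   0   0   0   0   5   5   5   5
  3   0   0   0   0   0   0   0   2   2   2   2   5   5   5   5
  4   0   0   0   0   0   7   7   7   7   7   7   7   9   9   9
  5   0   0   0   0   0   9   9   9   9   9  16  16  16  16  16
  6   0   0   3   3   3   9   9  12  12  12  16  16  19  19  19

19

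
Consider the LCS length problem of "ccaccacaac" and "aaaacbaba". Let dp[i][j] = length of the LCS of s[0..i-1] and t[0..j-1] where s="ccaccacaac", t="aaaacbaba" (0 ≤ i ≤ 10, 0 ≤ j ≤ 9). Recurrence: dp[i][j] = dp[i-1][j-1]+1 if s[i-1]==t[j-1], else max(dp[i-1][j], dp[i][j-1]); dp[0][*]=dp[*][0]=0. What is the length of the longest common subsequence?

   ''  a  a  a  a  c  b  a  b  a
''  0  0  0  0  0  0  0  0  0  0
 c  0  0  0  0  0  1  1  1  1  1
 c  0  0  0  0  0  1  1  1  1  1
 a  0  1  1  1  1  1  1  2  2  2
 c  0  1  1  1  1  2  2  2  2  2
 c  0  1  1  1  1  2  2  2  2  2
 a  0  1  2  2  2  2  2  3  3  3
 c  0  1  2  2  2  3  3  3  3  3
 a  0  1  2  3  3  3  3  4  4  4
 a  0  1  2  3  4  4  4  4  4  5
 c  0  1  2  3  4  5  5  5  5  5

5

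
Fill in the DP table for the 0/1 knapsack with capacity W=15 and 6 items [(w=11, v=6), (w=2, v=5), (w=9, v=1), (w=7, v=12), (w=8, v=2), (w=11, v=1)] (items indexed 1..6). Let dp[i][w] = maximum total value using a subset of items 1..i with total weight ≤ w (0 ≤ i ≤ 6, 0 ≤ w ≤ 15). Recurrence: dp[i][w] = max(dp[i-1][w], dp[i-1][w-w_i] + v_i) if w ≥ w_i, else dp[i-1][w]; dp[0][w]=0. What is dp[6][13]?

i\w   0   1   2   3   4   5   6   7   8   9  10  11  12  13  14  15
  0   0   0   0   0   0   0   0   0   0   0   0   0   0   0   0   0
  1   0   0   0   0   0   0   0   0   0   0   0   6   6   6   6   6
  2   0   0   5   5   5   5   5   5   5   5   5   6   6  11  11  11
  3   0   0   5   5   5   5   5   5   5   5   5   6   6  11  11  11
  4   0   0   5   5   5   5   5  12  12  17  17  17  17  17  17  17
  5   0   0   5   5   5   5   5  12  12  17  17  17  17  17  17  17
  6   0   0   5   5   5   5   5  12  12  17  17  17  17  17  17  17

17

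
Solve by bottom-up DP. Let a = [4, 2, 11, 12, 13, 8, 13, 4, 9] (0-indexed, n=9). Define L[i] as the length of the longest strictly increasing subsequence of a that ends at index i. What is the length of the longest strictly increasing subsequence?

   i    0    1    2    3    4    5    6    7    8
a[i]    4    2   11   12   13    8   13    4    9
L[i]    1    1    2    3    4    2    4    2    3

4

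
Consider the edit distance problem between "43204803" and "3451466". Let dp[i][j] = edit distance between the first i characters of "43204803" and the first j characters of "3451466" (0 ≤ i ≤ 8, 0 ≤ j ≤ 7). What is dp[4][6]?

   ''  3  4  5  1  4  6  6
''  0  1  2  3  4  5  6  7
 4  1  1  1  2  3  4  5  6
 3  2  1  2  2  3  4  5  6
 2  3  2  2  3  3  4  5  6
 0  4  3  3  3  4  4  5  6
 4  5  4  3  4  4  4  5  6
 8  6  5  4  4  5  5  5  6
 0  7  6  5  5  5  6  6  6
 3  8  7  6  6  6  6  7  7

5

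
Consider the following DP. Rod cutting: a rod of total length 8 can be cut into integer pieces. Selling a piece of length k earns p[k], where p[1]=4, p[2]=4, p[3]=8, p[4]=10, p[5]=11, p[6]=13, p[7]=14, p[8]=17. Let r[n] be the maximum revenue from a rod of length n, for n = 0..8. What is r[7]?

   n    0    1    2    3    4    5    6    7    8
r[n]    0    4    8   12   16   20   24   28   32

28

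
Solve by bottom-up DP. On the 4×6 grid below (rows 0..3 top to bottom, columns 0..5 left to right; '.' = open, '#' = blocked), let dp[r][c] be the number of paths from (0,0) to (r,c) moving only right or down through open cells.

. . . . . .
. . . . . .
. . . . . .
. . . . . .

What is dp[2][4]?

15

r\c   0   1   2   3   4   5
  0   1   1   1   1   1   1
  1   1   2   3   4   5   6
  2   1   3   6  10  15  21
  3   1   4  10  20  35  56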